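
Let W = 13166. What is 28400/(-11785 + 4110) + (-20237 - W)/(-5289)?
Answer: 4246417/1623723 ≈ 2.6152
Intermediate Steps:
28400/(-11785 + 4110) + (-20237 - W)/(-5289) = 28400/(-11785 + 4110) + (-20237 - 1*13166)/(-5289) = 28400/(-7675) + (-20237 - 13166)*(-1/5289) = 28400*(-1/7675) - 33403*(-1/5289) = -1136/307 + 33403/5289 = 4246417/1623723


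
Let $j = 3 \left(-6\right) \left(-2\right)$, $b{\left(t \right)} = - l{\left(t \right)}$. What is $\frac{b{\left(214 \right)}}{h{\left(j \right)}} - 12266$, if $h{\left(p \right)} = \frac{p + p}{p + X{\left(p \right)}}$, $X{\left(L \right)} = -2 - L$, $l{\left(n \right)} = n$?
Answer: $- \frac{220681}{18} \approx -12260.0$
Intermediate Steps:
$b{\left(t \right)} = - t$
$j = 36$ ($j = \left(-18\right) \left(-2\right) = 36$)
$h{\left(p \right)} = - p$ ($h{\left(p \right)} = \frac{p + p}{p - \left(2 + p\right)} = \frac{2 p}{-2} = 2 p \left(- \frac{1}{2}\right) = - p$)
$\frac{b{\left(214 \right)}}{h{\left(j \right)}} - 12266 = \frac{\left(-1\right) 214}{\left(-1\right) 36} - 12266 = - \frac{214}{-36} - 12266 = \left(-214\right) \left(- \frac{1}{36}\right) - 12266 = \frac{107}{18} - 12266 = - \frac{220681}{18}$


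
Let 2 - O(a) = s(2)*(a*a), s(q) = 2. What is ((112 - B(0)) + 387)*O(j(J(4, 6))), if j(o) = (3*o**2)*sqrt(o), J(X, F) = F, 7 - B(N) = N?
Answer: -68863272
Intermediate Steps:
B(N) = 7 - N
j(o) = 3*o**(5/2)
O(a) = 2 - 2*a**2 (O(a) = 2 - 2*a*a = 2 - 2*a**2)
((112 - B(0)) + 387)*O(j(J(4, 6))) = ((112 - (7 - 1*0)) + 387)*(2 - 2*(3*6**(5/2))**2) = ((112 - (7 + 0)) + 387)*(2 - 2*(3*(36*sqrt(6)))**2) = ((112 - 1*7) + 387)*(2 - 2*(108*sqrt(6))**2) = ((112 - 7) + 387)*(2 - 2*69984) = (105 + 387)*(2 - 139968) = 492*(-139966) = -68863272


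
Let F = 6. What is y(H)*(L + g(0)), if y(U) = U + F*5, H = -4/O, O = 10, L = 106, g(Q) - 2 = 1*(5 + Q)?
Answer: 16724/5 ≈ 3344.8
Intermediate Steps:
g(Q) = 7 + Q (g(Q) = 2 + 1*(5 + Q) = 2 + (5 + Q) = 7 + Q)
H = -⅖ (H = -4/10 = -4*⅒ = -⅖ ≈ -0.40000)
y(U) = 30 + U (y(U) = U + 6*5 = U + 30 = 30 + U)
y(H)*(L + g(0)) = (30 - ⅖)*(106 + (7 + 0)) = 148*(106 + 7)/5 = (148/5)*113 = 16724/5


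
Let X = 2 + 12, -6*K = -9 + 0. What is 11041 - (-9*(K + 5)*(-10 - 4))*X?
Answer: -425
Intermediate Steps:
K = 3/2 (K = -(-9 + 0)/6 = -⅙*(-9) = 3/2 ≈ 1.5000)
X = 14
11041 - (-9*(K + 5)*(-10 - 4))*X = 11041 - (-9*(3/2 + 5)*(-10 - 4))*14 = 11041 - (-117*(-14)/2)*14 = 11041 - (-9*(-91))*14 = 11041 - 819*14 = 11041 - 1*11466 = 11041 - 11466 = -425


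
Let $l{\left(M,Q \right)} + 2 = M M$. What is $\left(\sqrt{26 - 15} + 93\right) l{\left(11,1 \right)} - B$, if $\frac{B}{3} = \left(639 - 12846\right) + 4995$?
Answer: $32703 + 119 \sqrt{11} \approx 33098.0$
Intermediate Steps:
$l{\left(M,Q \right)} = -2 + M^{2}$ ($l{\left(M,Q \right)} = -2 + M M = -2 + M^{2}$)
$B = -21636$ ($B = 3 \left(\left(639 - 12846\right) + 4995\right) = 3 \left(-12207 + 4995\right) = 3 \left(-7212\right) = -21636$)
$\left(\sqrt{26 - 15} + 93\right) l{\left(11,1 \right)} - B = \left(\sqrt{26 - 15} + 93\right) \left(-2 + 11^{2}\right) - -21636 = \left(\sqrt{11} + 93\right) \left(-2 + 121\right) + 21636 = \left(93 + \sqrt{11}\right) 119 + 21636 = \left(11067 + 119 \sqrt{11}\right) + 21636 = 32703 + 119 \sqrt{11}$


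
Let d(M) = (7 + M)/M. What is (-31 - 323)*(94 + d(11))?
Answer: -372408/11 ≈ -33855.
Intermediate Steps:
d(M) = (7 + M)/M
(-31 - 323)*(94 + d(11)) = (-31 - 323)*(94 + (7 + 11)/11) = -354*(94 + (1/11)*18) = -354*(94 + 18/11) = -354*1052/11 = -372408/11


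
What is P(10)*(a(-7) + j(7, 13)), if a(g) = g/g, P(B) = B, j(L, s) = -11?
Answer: -100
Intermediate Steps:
a(g) = 1
P(10)*(a(-7) + j(7, 13)) = 10*(1 - 11) = 10*(-10) = -100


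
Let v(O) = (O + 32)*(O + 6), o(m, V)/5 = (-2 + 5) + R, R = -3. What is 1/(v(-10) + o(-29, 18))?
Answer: -1/88 ≈ -0.011364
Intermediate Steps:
o(m, V) = 0 (o(m, V) = 5*((-2 + 5) - 3) = 5*(3 - 3) = 5*0 = 0)
v(O) = (6 + O)*(32 + O) (v(O) = (32 + O)*(6 + O) = (6 + O)*(32 + O))
1/(v(-10) + o(-29, 18)) = 1/((192 + (-10)² + 38*(-10)) + 0) = 1/((192 + 100 - 380) + 0) = 1/(-88 + 0) = 1/(-88) = -1/88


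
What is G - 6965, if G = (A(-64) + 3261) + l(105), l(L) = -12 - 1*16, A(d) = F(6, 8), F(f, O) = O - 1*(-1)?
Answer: -3723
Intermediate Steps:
F(f, O) = 1 + O (F(f, O) = O + 1 = 1 + O)
A(d) = 9 (A(d) = 1 + 8 = 9)
l(L) = -28 (l(L) = -12 - 16 = -28)
G = 3242 (G = (9 + 3261) - 28 = 3270 - 28 = 3242)
G - 6965 = 3242 - 6965 = -3723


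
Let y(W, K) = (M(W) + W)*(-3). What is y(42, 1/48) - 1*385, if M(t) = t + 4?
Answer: -649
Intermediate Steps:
M(t) = 4 + t
y(W, K) = -12 - 6*W (y(W, K) = ((4 + W) + W)*(-3) = (4 + 2*W)*(-3) = -12 - 6*W)
y(42, 1/48) - 1*385 = (-12 - 6*42) - 1*385 = (-12 - 252) - 385 = -264 - 385 = -649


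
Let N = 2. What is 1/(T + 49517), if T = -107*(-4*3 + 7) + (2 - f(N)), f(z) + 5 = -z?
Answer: 1/50061 ≈ 1.9976e-5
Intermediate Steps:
f(z) = -5 - z
T = 544 (T = -107*(-4*3 + 7) + (2 - (-5 - 1*2)) = -107*(-12 + 7) + (2 - (-5 - 2)) = -107*(-5) + (2 - 1*(-7)) = 535 + (2 + 7) = 535 + 9 = 544)
1/(T + 49517) = 1/(544 + 49517) = 1/50061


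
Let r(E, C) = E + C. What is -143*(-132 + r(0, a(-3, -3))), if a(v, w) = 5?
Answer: 18161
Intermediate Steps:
r(E, C) = C + E
-143*(-132 + r(0, a(-3, -3))) = -143*(-132 + (5 + 0)) = -143*(-132 + 5) = -143*(-127) = 18161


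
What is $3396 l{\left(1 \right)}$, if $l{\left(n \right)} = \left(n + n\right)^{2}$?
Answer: $13584$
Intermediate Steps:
$l{\left(n \right)} = 4 n^{2}$ ($l{\left(n \right)} = \left(2 n\right)^{2} = 4 n^{2}$)
$3396 l{\left(1 \right)} = 3396 \cdot 4 \cdot 1^{2} = 3396 \cdot 4 \cdot 1 = 3396 \cdot 4 = 13584$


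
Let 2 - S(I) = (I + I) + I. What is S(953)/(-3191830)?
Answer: 2857/3191830 ≈ 0.00089510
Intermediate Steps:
S(I) = 2 - 3*I (S(I) = 2 - ((I + I) + I) = 2 - (2*I + I) = 2 - 3*I)
S(953)/(-3191830) = (2 - 3*953)/(-3191830) = (2 - 2859)*(-1/3191830) = -2857*(-1/3191830) = 2857/3191830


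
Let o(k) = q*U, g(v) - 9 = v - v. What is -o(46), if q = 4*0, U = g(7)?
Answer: 0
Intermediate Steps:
g(v) = 9 (g(v) = 9 + (v - v) = 9 + 0 = 9)
U = 9
q = 0
o(k) = 0 (o(k) = 0*9 = 0)
-o(46) = -1*0 = 0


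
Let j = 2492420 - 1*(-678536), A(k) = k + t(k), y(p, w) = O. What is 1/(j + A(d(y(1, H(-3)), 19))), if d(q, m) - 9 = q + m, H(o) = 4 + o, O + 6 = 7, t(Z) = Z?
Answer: 1/3171014 ≈ 3.1536e-7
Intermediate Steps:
O = 1 (O = -6 + 7 = 1)
y(p, w) = 1
d(q, m) = 9 + m + q (d(q, m) = 9 + (q + m) = 9 + (m + q) = 9 + m + q)
A(k) = 2*k (A(k) = k + k = 2*k)
j = 3170956 (j = 2492420 + 678536 = 3170956)
1/(j + A(d(y(1, H(-3)), 19))) = 1/(3170956 + 2*(9 + 19 + 1)) = 1/(3170956 + 2*29) = 1/(3170956 + 58) = 1/3171014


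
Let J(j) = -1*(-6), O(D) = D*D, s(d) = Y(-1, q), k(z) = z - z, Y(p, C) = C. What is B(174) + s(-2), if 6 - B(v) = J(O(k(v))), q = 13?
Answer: 13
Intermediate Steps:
k(z) = 0
s(d) = 13
O(D) = D**2
J(j) = 6
B(v) = 0 (B(v) = 6 - 1*6 = 6 - 6 = 0)
B(174) + s(-2) = 0 + 13 = 13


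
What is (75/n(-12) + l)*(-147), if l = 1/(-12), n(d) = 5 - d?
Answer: -43267/68 ≈ -636.28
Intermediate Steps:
l = -1/12 ≈ -0.083333
(75/n(-12) + l)*(-147) = (75/(5 - 1*(-12)) - 1/12)*(-147) = (75/(5 + 12) - 1/12)*(-147) = (75/17 - 1/12)*(-147) = (883/204)*(-147) = -43267/68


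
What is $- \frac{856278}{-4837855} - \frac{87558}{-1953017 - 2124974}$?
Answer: $\frac{3915486885588}{19728729149305} \approx 0.19847$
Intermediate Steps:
$- \frac{856278}{-4837855} - \frac{87558}{-1953017 - 2124974} = \left(-856278\right) \left(- \frac{1}{4837855}\right) - \frac{87558}{-1953017 - 2124974} = \frac{856278}{4837855} - \frac{87558}{-4077991} = \frac{856278}{4837855} - - \frac{87558}{4077991} = \frac{856278}{4837855} + \frac{87558}{4077991} = \frac{3915486885588}{19728729149305}$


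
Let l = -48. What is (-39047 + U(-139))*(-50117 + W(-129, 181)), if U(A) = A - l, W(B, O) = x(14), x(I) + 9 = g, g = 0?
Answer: 1961831388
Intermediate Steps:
x(I) = -9 (x(I) = -9 + 0 = -9)
W(B, O) = -9
U(A) = 48 + A (U(A) = A - 1*(-48) = A + 48 = 48 + A)
(-39047 + U(-139))*(-50117 + W(-129, 181)) = (-39047 + (48 - 139))*(-50117 - 9) = (-39047 - 91)*(-50126) = -39138*(-50126) = 1961831388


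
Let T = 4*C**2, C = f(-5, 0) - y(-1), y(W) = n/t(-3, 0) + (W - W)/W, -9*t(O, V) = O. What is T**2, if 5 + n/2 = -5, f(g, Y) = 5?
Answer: 285610000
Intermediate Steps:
t(O, V) = -O/9
n = -20 (n = -10 + 2*(-5) = -10 - 10 = -20)
y(W) = -60 (y(W) = -20/((-1/9*(-3))) + (W - W)/W = -20/1/3 + 0/W = -20*3 + 0 = -60 + 0 = -60)
C = 65 (C = 5 - 1*(-60) = 5 + 60 = 65)
T = 16900 (T = 4*65**2 = 4*4225 = 16900)
T**2 = 16900**2 = 285610000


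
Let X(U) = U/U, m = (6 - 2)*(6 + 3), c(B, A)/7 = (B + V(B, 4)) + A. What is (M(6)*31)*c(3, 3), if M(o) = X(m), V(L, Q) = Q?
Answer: 2170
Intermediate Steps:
c(B, A) = 28 + 7*A + 7*B (c(B, A) = 7*((B + 4) + A) = 7*((4 + B) + A) = 7*(4 + A + B) = 28 + 7*A + 7*B)
m = 36 (m = 4*9 = 36)
X(U) = 1
M(o) = 1
(M(6)*31)*c(3, 3) = (1*31)*(28 + 7*3 + 7*3) = 31*(28 + 21 + 21) = 31*70 = 2170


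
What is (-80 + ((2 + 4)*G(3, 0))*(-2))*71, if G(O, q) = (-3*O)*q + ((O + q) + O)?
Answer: -10792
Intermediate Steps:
G(O, q) = q + 2*O - 3*O*q (G(O, q) = -3*O*q + (q + 2*O) = q + 2*O - 3*O*q)
(-80 + ((2 + 4)*G(3, 0))*(-2))*71 = (-80 + ((2 + 4)*(0 + 2*3 - 3*3*0))*(-2))*71 = (-80 + (6*(0 + 6 + 0))*(-2))*71 = (-80 + (6*6)*(-2))*71 = (-80 + 36*(-2))*71 = (-80 - 72)*71 = -152*71 = -10792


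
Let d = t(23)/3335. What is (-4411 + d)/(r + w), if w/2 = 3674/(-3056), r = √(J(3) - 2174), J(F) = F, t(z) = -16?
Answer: 41209577068/8457843475 + 2862192443632*I*√2171/1412459860325 ≈ 4.8724 + 94.417*I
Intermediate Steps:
r = I*√2171 (r = √(3 - 2174) = √(-2171) = I*√2171 ≈ 46.594*I)
w = -1837/764 (w = 2*(3674/(-3056)) = 2*(3674*(-1/3056)) = 2*(-1837/1528) = -1837/764 ≈ -2.4044)
d = -16/3335 ≈ -0.0047976
(-4411 + d)/(r + w) = (-4411 - 16/3335)/(I*√2171 - 1837/764) = -14710701/(3335*(-1837/764 + I*√2171))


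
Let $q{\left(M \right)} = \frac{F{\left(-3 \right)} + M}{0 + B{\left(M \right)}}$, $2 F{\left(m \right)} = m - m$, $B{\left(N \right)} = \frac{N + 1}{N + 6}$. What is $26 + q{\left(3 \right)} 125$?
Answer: $\frac{3479}{4} \approx 869.75$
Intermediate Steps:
$B{\left(N \right)} = \frac{1 + N}{6 + N}$
$F{\left(m \right)} = 0$ ($F{\left(m \right)} = \frac{m - m}{2} = \frac{1}{2} \cdot 0 = 0$)
$q{\left(M \right)} = \frac{M \left(6 + M\right)}{1 + M}$ ($q{\left(M \right)} = \frac{0 + M}{0 + \frac{1 + M}{6 + M}} = \frac{M}{\frac{1}{6 + M} \left(1 + M\right)} = M \frac{6 + M}{1 + M} = \frac{M \left(6 + M\right)}{1 + M}$)
$26 + q{\left(3 \right)} 125 = 26 + \frac{3 \left(6 + 3\right)}{1 + 3} \cdot 125 = 26 + 3 \cdot \frac{1}{4} \cdot 9 \cdot 125 = 26 + \frac{27}{4} \cdot 125 = 26 + \frac{3375}{4} = \frac{3479}{4}$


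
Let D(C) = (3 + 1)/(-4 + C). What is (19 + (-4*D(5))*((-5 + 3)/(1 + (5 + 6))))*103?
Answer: 6695/3 ≈ 2231.7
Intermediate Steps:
D(C) = 4/(-4 + C)
(19 + (-4*D(5))*((-5 + 3)/(1 + (5 + 6))))*103 = (19 + (-16/(-4 + 5))*((-5 + 3)/(1 + (5 + 6))))*103 = (19 + (-16/1)*(-2/(1 + 11)))*103 = (19 + (-16)*(-2/12))*103 = (19 + (-4*4)*(-2*1/12))*103 = (19 - 16*(-⅙))*103 = (19 + 8/3)*103 = (65/3)*103 = 6695/3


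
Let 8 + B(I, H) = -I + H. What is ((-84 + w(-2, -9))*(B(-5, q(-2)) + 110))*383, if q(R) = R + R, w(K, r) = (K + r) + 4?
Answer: -3589859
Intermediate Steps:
w(K, r) = 4 + K + r
q(R) = 2*R
B(I, H) = -8 + H - I (B(I, H) = -8 + (-I + H) = -8 + (H - I) = -8 + H - I)
((-84 + w(-2, -9))*(B(-5, q(-2)) + 110))*383 = ((-84 + (4 - 2 - 9))*((-8 + 2*(-2) - 1*(-5)) + 110))*383 = ((-84 - 7)*((-8 - 4 + 5) + 110))*383 = -91*(-7 + 110)*383 = -91*103*383 = -9373*383 = -3589859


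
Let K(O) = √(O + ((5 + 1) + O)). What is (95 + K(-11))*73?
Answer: 6935 + 292*I ≈ 6935.0 + 292.0*I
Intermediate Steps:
K(O) = √(6 + 2*O) (K(O) = √(O + (6 + O)) = √(6 + 2*O))
(95 + K(-11))*73 = (95 + √(6 + 2*(-11)))*73 = (95 + √(6 - 22))*73 = (95 + √(-16))*73 = (95 + 4*I)*73 = 6935 + 292*I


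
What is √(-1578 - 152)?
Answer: I*√1730 ≈ 41.593*I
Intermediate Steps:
√(-1578 - 152) = √(-1730) = I*√1730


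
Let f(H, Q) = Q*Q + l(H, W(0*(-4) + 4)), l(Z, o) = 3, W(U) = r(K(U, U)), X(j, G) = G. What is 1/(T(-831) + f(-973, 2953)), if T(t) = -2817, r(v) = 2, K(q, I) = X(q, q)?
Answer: 1/8717395 ≈ 1.1471e-7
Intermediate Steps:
K(q, I) = q
W(U) = 2
f(H, Q) = 3 + Q**2 (f(H, Q) = Q*Q + 3 = Q**2 + 3 = 3 + Q**2)
1/(T(-831) + f(-973, 2953)) = 1/(-2817 + (3 + 2953**2)) = 1/(-2817 + (3 + 8720209)) = 1/(-2817 + 8720212) = 1/8717395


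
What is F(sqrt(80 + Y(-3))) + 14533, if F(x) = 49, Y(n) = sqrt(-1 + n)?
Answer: 14582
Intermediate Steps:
F(sqrt(80 + Y(-3))) + 14533 = 49 + 14533 = 14582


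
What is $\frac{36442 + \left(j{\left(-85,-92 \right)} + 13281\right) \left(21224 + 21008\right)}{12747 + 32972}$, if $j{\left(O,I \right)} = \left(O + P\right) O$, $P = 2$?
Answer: $\frac{858866394}{45719} \approx 18786.0$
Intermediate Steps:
$j{\left(O,I \right)} = O \left(2 + O\right)$ ($j{\left(O,I \right)} = \left(O + 2\right) O = \left(2 + O\right) O = O \left(2 + O\right)$)
$\frac{36442 + \left(j{\left(-85,-92 \right)} + 13281\right) \left(21224 + 21008\right)}{12747 + 32972} = \frac{36442 + \left(- 85 \left(2 - 85\right) + 13281\right) \left(21224 + 21008\right)}{12747 + 32972} = \frac{36442 + \left(\left(-85\right) \left(-83\right) + 13281\right) 42232}{45719} = \left(36442 + \left(7055 + 13281\right) 42232\right) \frac{1}{45719} = \left(36442 + 20336 \cdot 42232\right) \frac{1}{45719} = \left(36442 + 858829952\right) \frac{1}{45719} = 858866394 \cdot \frac{1}{45719} = \frac{858866394}{45719}$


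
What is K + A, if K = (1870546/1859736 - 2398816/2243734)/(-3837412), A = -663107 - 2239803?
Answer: -11620763867415454977876067/4003143007332477072 ≈ -2.9029e+6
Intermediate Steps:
A = -2902910
K = 66039203453/4003143007332477072 (K = (1870546*(1/1859736) - 2398816*1/2243734)*(-1/3837412) = (935273/929868 - 1199408/1121867)*(-1/3837412) = -66039203453/1043188223556*(-1/3837412) = 66039203453/4003143007332477072 ≈ 1.6497e-8)
K + A = 66039203453/4003143007332477072 - 2902910 = -11620763867415454977876067/4003143007332477072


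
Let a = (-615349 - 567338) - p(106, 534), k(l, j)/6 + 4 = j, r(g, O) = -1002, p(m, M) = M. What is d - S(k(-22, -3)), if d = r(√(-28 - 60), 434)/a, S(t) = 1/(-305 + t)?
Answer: 510305/136859229 ≈ 0.0037287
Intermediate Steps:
k(l, j) = -24 + 6*j
a = -1183221 (a = (-615349 - 567338) - 1*534 = -1182687 - 534 = -1183221)
d = 334/394407 (d = -1002/(-1183221) = -1002*(-1/1183221) = 334/394407 ≈ 0.00084684)
d - S(k(-22, -3)) = 334/394407 - 1/(-305 + (-24 + 6*(-3))) = 334/394407 - 1/(-305 + (-24 - 18)) = 334/394407 - 1/(-305 - 42) = 334/394407 - 1/(-347) = 334/394407 - 1*(-1/347) = 334/394407 + 1/347 = 510305/136859229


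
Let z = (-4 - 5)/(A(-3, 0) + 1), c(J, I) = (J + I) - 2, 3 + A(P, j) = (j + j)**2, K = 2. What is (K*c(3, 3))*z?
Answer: 36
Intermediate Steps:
A(P, j) = -3 + 4*j**2 (A(P, j) = -3 + (j + j)**2 = -3 + (2*j)**2 = -3 + 4*j**2)
c(J, I) = -2 + I + J (c(J, I) = (I + J) - 2 = -2 + I + J)
z = 9/2 (z = (-4 - 5)/((-3 + 4*0**2) + 1) = -9/((-3 + 4*0) + 1) = -9/((-3 + 0) + 1) = -9/(-3 + 1) = -9/(-2) = -9*(-1/2) = 9/2 ≈ 4.5000)
(K*c(3, 3))*z = (2*(-2 + 3 + 3))*(9/2) = (2*4)*(9/2) = 8*(9/2) = 36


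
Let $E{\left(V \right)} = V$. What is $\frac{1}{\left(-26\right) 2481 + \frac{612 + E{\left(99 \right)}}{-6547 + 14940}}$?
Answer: $- \frac{8393}{541398147} \approx -1.5502 \cdot 10^{-5}$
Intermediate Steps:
$\frac{1}{\left(-26\right) 2481 + \frac{612 + E{\left(99 \right)}}{-6547 + 14940}} = \frac{1}{\left(-26\right) 2481 + \frac{612 + 99}{-6547 + 14940}} = \frac{1}{-64506 + \frac{711}{8393}} = \frac{1}{- \frac{541398147}{8393}} = - \frac{8393}{541398147}$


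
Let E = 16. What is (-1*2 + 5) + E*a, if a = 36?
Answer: 579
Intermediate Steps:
(-1*2 + 5) + E*a = (-1*2 + 5) + 16*36 = (-2 + 5) + 576 = 3 + 576 = 579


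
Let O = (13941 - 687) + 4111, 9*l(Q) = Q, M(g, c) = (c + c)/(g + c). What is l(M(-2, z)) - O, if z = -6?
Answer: -104189/6 ≈ -17365.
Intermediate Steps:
M(g, c) = 2*c/(c + g) (M(g, c) = (2*c)/(c + g) = 2*c/(c + g))
l(Q) = Q/9
O = 17365 (O = 13254 + 4111 = 17365)
l(M(-2, z)) - O = (2*(-6)/(-6 - 2))/9 - 1*17365 = (2*(-6)/(-8))/9 - 17365 = (2*(-6)*(-⅛))/9 - 17365 = (⅑)*(3/2) - 17365 = ⅙ - 17365 = -104189/6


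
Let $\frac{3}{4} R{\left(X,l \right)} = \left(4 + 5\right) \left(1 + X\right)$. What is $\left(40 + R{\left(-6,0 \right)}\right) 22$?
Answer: $-440$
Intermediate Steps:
$R{\left(X,l \right)} = 12 + 12 X$ ($R{\left(X,l \right)} = \frac{4 \left(4 + 5\right) \left(1 + X\right)}{3} = \frac{4 \cdot 9 \left(1 + X\right)}{3} = \frac{4 \left(9 + 9 X\right)}{3} = 12 + 12 X$)
$\left(40 + R{\left(-6,0 \right)}\right) 22 = \left(40 + \left(12 + 12 \left(-6\right)\right)\right) 22 = \left(40 + \left(12 - 72\right)\right) 22 = \left(40 - 60\right) 22 = \left(-20\right) 22 = -440$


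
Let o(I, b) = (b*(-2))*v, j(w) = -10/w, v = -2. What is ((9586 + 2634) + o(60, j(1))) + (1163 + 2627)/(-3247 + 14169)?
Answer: 66516875/5461 ≈ 12180.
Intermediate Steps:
o(I, b) = 4*b (o(I, b) = (b*(-2))*(-2) = -2*b*(-2) = 4*b)
((9586 + 2634) + o(60, j(1))) + (1163 + 2627)/(-3247 + 14169) = ((9586 + 2634) + 4*(-10/1)) + (1163 + 2627)/(-3247 + 14169) = (12220 + 4*(-10*1)) + 3790/10922 = (12220 + 4*(-10)) + 3790*(1/10922) = (12220 - 40) + 1895/5461 = 12180 + 1895/5461 = 66516875/5461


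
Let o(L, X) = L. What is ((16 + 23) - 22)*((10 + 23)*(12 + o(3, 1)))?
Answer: 8415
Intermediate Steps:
((16 + 23) - 22)*((10 + 23)*(12 + o(3, 1))) = ((16 + 23) - 22)*((10 + 23)*(12 + 3)) = (39 - 22)*(33*15) = 17*495 = 8415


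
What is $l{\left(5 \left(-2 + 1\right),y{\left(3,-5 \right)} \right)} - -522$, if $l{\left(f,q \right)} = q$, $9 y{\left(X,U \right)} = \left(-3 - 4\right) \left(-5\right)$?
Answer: $\frac{4733}{9} \approx 525.89$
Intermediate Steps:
$y{\left(X,U \right)} = \frac{35}{9}$ ($y{\left(X,U \right)} = \frac{\left(-3 - 4\right) \left(-5\right)}{9} = \frac{\left(-7\right) \left(-5\right)}{9} = \frac{1}{9} \cdot 35 = \frac{35}{9}$)
$l{\left(5 \left(-2 + 1\right),y{\left(3,-5 \right)} \right)} - -522 = \frac{35}{9} - -522 = \frac{35}{9} + 522 = \frac{4733}{9}$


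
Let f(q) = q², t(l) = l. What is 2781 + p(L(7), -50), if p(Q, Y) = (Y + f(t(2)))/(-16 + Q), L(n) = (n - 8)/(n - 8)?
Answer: 41761/15 ≈ 2784.1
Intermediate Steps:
L(n) = 1 (L(n) = (-8 + n)/(-8 + n) = 1)
p(Q, Y) = (4 + Y)/(-16 + Q) (p(Q, Y) = (Y + 2²)/(-16 + Q) = (Y + 4)/(-16 + Q) = (4 + Y)/(-16 + Q))
2781 + p(L(7), -50) = 2781 + (4 - 50)/(-16 + 1) = 2781 - 46/(-15) = 2781 - 1/15*(-46) = 2781 + 46/15 = 41761/15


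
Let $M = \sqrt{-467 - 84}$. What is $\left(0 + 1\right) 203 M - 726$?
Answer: $-726 + 203 i \sqrt{551} \approx -726.0 + 4765.1 i$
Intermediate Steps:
$M = i \sqrt{551}$ ($M = \sqrt{-551} = i \sqrt{551} \approx 23.473 i$)
$\left(0 + 1\right) 203 M - 726 = \left(0 + 1\right) 203 i \sqrt{551} - 726 = 1 \cdot 203 i \sqrt{551} - 726 = 203 i \sqrt{551} - 726 = -726 + 203 i \sqrt{551}$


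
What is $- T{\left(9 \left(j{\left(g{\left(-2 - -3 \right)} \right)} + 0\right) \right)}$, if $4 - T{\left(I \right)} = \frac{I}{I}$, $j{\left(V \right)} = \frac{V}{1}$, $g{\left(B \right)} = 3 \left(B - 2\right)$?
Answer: $-3$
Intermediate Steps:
$g{\left(B \right)} = -6 + 3 B$ ($g{\left(B \right)} = 3 \left(-2 + B\right) = -6 + 3 B$)
$j{\left(V \right)} = V$ ($j{\left(V \right)} = V 1 = V$)
$T{\left(I \right)} = 3$ ($T{\left(I \right)} = 4 - \frac{I}{I} = 4 - 1 = 3$)
$- T{\left(9 \left(j{\left(g{\left(-2 - -3 \right)} \right)} + 0\right) \right)} = \left(-1\right) 3 = -3$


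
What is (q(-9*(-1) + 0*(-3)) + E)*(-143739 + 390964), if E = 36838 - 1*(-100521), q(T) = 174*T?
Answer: 34345733125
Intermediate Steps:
E = 137359 (E = 36838 + 100521 = 137359)
(q(-9*(-1) + 0*(-3)) + E)*(-143739 + 390964) = (174*(-9*(-1) + 0*(-3)) + 137359)*(-143739 + 390964) = (174*(9 + 0) + 137359)*247225 = (174*9 + 137359)*247225 = (1566 + 137359)*247225 = 138925*247225 = 34345733125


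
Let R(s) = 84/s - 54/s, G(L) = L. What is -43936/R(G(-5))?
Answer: 21968/3 ≈ 7322.7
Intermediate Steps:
R(s) = 30/s
-43936/R(G(-5)) = -43936/(30/(-5)) = -43936/(30*(-⅕)) = -43936/(-6) = -43936*(-⅙) = 21968/3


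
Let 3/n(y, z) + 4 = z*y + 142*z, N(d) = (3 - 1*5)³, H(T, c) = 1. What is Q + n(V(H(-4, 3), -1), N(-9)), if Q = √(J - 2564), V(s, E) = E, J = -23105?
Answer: -3/1132 + I*√25669 ≈ -0.0026502 + 160.22*I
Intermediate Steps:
N(d) = -8 (N(d) = (3 - 5)³ = (-2)³ = -8)
Q = I*√25669 (Q = √(-23105 - 2564) = √(-25669) = I*√25669 ≈ 160.22*I)
n(y, z) = 3/(-4 + 142*z + y*z) (n(y, z) = 3/(-4 + (z*y + 142*z)) = 3/(-4 + (y*z + 142*z)) = 3/(-4 + (142*z + y*z)) = 3/(-4 + 142*z + y*z))
Q + n(V(H(-4, 3), -1), N(-9)) = I*√25669 + 3/(-4 + 142*(-8) - 1*(-8)) = I*√25669 + 3/(-4 - 1136 + 8) = I*√25669 + 3/(-1132) = I*√25669 + 3*(-1/1132) = I*√25669 - 3/1132 = -3/1132 + I*√25669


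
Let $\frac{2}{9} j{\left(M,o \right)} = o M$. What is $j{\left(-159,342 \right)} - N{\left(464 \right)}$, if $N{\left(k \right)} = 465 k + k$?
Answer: $-460925$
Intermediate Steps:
$j{\left(M,o \right)} = \frac{9 M o}{2}$ ($j{\left(M,o \right)} = \frac{9 o M}{2} = \frac{9 M o}{2}$)
$N{\left(k \right)} = 466 k$
$j{\left(-159,342 \right)} - N{\left(464 \right)} = \frac{9}{2} \left(-159\right) 342 - 466 \cdot 464 = -244701 - 216224 = -460925$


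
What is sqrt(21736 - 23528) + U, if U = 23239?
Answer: 23239 + 16*I*sqrt(7) ≈ 23239.0 + 42.332*I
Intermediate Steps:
sqrt(21736 - 23528) + U = sqrt(21736 - 23528) + 23239 = sqrt(-1792) + 23239 = 16*I*sqrt(7) + 23239 = 23239 + 16*I*sqrt(7)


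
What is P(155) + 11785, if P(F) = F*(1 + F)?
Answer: 35965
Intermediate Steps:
P(155) + 11785 = 155*(1 + 155) + 11785 = 155*156 + 11785 = 24180 + 11785 = 35965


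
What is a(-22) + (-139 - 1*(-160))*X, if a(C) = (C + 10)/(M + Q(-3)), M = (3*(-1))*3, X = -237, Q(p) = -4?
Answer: -64689/13 ≈ -4976.1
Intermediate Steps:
M = -9 (M = -3*3 = -9)
a(C) = -10/13 - C/13 (a(C) = (C + 10)/(-9 - 4) = (10 + C)/(-13) = (10 + C)*(-1/13) = -10/13 - C/13)
a(-22) + (-139 - 1*(-160))*X = (-10/13 - 1/13*(-22)) + (-139 - 1*(-160))*(-237) = (-10/13 + 22/13) + (-139 + 160)*(-237) = 12/13 + 21*(-237) = 12/13 - 4977 = -64689/13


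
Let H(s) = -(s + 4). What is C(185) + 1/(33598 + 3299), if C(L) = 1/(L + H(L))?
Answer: -36893/147588 ≈ -0.24997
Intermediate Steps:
H(s) = -4 - s (H(s) = -(4 + s) = -4 - s)
C(L) = -¼ (C(L) = 1/(L + (-4 - L)) = 1/(-4) = -¼)
C(185) + 1/(33598 + 3299) = -¼ + 1/(33598 + 3299) = -¼ + 1/36897 = -36893/147588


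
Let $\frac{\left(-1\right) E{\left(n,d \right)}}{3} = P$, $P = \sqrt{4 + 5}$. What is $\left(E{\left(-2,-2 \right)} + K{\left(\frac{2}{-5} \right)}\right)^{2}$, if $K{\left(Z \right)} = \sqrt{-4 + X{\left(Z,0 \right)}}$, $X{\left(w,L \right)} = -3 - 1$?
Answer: $73 - 36 i \sqrt{2} \approx 73.0 - 50.912 i$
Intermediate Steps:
$X{\left(w,L \right)} = -4$
$P = 3$ ($P = \sqrt{9} = 3$)
$K{\left(Z \right)} = 2 i \sqrt{2}$ ($K{\left(Z \right)} = \sqrt{-4 - 4} = \sqrt{-8} = 2 i \sqrt{2}$)
$E{\left(n,d \right)} = -9$ ($E{\left(n,d \right)} = \left(-3\right) 3 = -9$)
$\left(E{\left(-2,-2 \right)} + K{\left(\frac{2}{-5} \right)}\right)^{2} = \left(-9 + 2 i \sqrt{2}\right)^{2}$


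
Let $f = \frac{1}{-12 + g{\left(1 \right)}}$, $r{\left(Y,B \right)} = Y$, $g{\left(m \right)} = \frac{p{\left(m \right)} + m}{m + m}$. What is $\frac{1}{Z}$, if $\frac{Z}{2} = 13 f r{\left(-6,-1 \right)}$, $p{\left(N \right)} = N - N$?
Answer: $\frac{23}{312} \approx 0.073718$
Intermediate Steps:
$p{\left(N \right)} = 0$
$g{\left(m \right)} = \frac{1}{2}$ ($g{\left(m \right)} = \frac{0 + m}{m + m} = \frac{m}{2 m} = m \frac{1}{2 m} = \frac{1}{2}$)
$f = - \frac{2}{23}$ ($f = \frac{1}{-12 + \frac{1}{2}} = \frac{1}{- \frac{23}{2}} = - \frac{2}{23} \approx -0.086957$)
$Z = \frac{312}{23}$ ($Z = 2 \cdot 13 \left(- \frac{2}{23}\right) \left(-6\right) = 2 \left(\left(- \frac{26}{23}\right) \left(-6\right)\right) = 2 \cdot \frac{156}{23} = \frac{312}{23} \approx 13.565$)
$\frac{1}{Z} = \frac{1}{\frac{312}{23}} = \frac{23}{312}$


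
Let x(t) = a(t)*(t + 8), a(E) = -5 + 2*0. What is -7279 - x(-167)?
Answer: -8074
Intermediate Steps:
a(E) = -5 (a(E) = -5 + 0 = -5)
x(t) = -40 - 5*t (x(t) = -5*(t + 8) = -5*(8 + t) = -40 - 5*t)
-7279 - x(-167) = -7279 - (-40 - 5*(-167)) = -7279 - (-40 + 835) = -7279 - 1*795 = -7279 - 795 = -8074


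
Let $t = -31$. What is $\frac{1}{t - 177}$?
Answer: $- \frac{1}{208} \approx -0.0048077$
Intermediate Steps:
$\frac{1}{t - 177} = \frac{1}{-31 - 177} = \frac{1}{-208} = - \frac{1}{208}$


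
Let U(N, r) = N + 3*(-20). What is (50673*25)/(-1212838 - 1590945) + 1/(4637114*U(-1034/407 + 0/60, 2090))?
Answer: -13593389339957671/30085381684834268 ≈ -0.45183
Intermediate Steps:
U(N, r) = -60 + N (U(N, r) = N - 60 = -60 + N)
(50673*25)/(-1212838 - 1590945) + 1/(4637114*U(-1034/407 + 0/60, 2090)) = (50673*25)/(-1212838 - 1590945) + 1/(4637114*(-60 + (-1034/407 + 0/60))) = 1266825/(-2803783) + 1/(4637114*(-60 + (-1034*1/407 + 0*(1/60)))) = 1266825*(-1/2803783) + 1/(4637114*(-60 + (-94/37 + 0))) = -1266825/2803783 + 1/(4637114*(-60 - 94/37)) = -1266825/2803783 + 1/(4637114*(-2314/37)) = -1266825/2803783 + (1/4637114)*(-37/2314) = -1266825/2803783 - 37/10730281796 = -13593389339957671/30085381684834268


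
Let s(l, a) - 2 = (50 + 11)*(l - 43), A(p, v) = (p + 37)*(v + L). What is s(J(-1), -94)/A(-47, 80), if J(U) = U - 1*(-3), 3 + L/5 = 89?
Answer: 49/100 ≈ 0.49000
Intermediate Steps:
L = 430 (L = -15 + 5*89 = -15 + 445 = 430)
J(U) = 3 + U (J(U) = U + 3 = 3 + U)
A(p, v) = (37 + p)*(430 + v) (A(p, v) = (p + 37)*(v + 430) = (37 + p)*(430 + v))
s(l, a) = -2621 + 61*l (s(l, a) = 2 + (50 + 11)*(l - 43) = 2 + 61*(-43 + l) = 2 + (-2623 + 61*l) = -2621 + 61*l)
s(J(-1), -94)/A(-47, 80) = (-2621 + 61*(3 - 1))/(15910 + 37*80 + 430*(-47) - 47*80) = (-2621 + 61*2)/(15910 + 2960 - 20210 - 3760) = (-2621 + 122)/(-5100) = -2499*(-1/5100) = 49/100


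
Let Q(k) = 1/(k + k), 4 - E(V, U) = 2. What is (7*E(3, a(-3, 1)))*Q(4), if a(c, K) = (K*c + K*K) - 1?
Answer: 7/4 ≈ 1.7500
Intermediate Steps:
a(c, K) = -1 + K² + K*c (a(c, K) = (K*c + K²) - 1 = (K² + K*c) - 1 = -1 + K² + K*c)
E(V, U) = 2 (E(V, U) = 4 - 1*2 = 4 - 2 = 2)
Q(k) = 1/(2*k)
(7*E(3, a(-3, 1)))*Q(4) = (7*2)*((½)/4) = 14*((½)*(¼)) = 14*(⅛) = 7/4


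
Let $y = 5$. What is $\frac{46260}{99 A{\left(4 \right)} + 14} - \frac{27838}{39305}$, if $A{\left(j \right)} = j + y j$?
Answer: $\frac{175171648}{9393895} \approx 18.647$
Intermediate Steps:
$A{\left(j \right)} = 6 j$ ($A{\left(j \right)} = j + 5 j = 6 j$)
$\frac{46260}{99 A{\left(4 \right)} + 14} - \frac{27838}{39305} = \frac{46260}{99 \cdot 6 \cdot 4 + 14} - \frac{27838}{39305} = \frac{46260}{99 \cdot 24 + 14} - \frac{27838}{39305} = \frac{46260}{2376 + 14} - \frac{27838}{39305} = \frac{46260}{2390} - \frac{27838}{39305} = 46260 \cdot \frac{1}{2390} - \frac{27838}{39305} = \frac{4626}{239} - \frac{27838}{39305} = \frac{175171648}{9393895}$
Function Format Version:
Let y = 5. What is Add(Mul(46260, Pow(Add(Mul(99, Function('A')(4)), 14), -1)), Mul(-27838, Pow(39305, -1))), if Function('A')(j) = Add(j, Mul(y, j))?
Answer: Rational(175171648, 9393895) ≈ 18.647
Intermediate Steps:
Function('A')(j) = Mul(6, j) (Function('A')(j) = Add(j, Mul(5, j)) = Mul(6, j))
Add(Mul(46260, Pow(Add(Mul(99, Function('A')(4)), 14), -1)), Mul(-27838, Pow(39305, -1))) = Add(Mul(46260, Pow(Add(Mul(99, Mul(6, 4)), 14), -1)), Mul(-27838, Pow(39305, -1))) = Add(Mul(46260, Pow(Add(Mul(99, 24), 14), -1)), Mul(-27838, Rational(1, 39305))) = Add(Mul(46260, Pow(Add(2376, 14), -1)), Rational(-27838, 39305)) = Add(Mul(46260, Pow(2390, -1)), Rational(-27838, 39305)) = Add(Mul(46260, Rational(1, 2390)), Rational(-27838, 39305)) = Add(Rational(4626, 239), Rational(-27838, 39305)) = Rational(175171648, 9393895)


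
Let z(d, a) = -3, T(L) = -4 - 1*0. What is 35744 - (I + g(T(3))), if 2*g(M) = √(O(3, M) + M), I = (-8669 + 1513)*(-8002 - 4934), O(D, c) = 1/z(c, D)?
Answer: -92534272 - I*√39/6 ≈ -9.2534e+7 - 1.0408*I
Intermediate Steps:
T(L) = -4 (T(L) = -4 + 0 = -4)
O(D, c) = -⅓ (O(D, c) = 1/(-3) = -⅓)
I = 92570016 (I = -7156*(-12936) = 92570016)
g(M) = √(-⅓ + M)/2
35744 - (I + g(T(3))) = 35744 - (92570016 + √(-3 + 9*(-4))/6) = 35744 - (92570016 + √(-3 - 36)/6) = 35744 - (92570016 + √(-39)/6) = 35744 - (92570016 + (I*√39)/6) = 35744 - (92570016 + I*√39/6) = 35744 + (-92570016 - I*√39/6) = -92534272 - I*√39/6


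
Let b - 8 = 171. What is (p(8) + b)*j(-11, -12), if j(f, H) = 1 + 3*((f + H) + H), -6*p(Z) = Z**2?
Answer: -52520/3 ≈ -17507.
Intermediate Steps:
p(Z) = -Z**2/6
b = 179 (b = 8 + 171 = 179)
j(f, H) = 1 + 3*f + 6*H (j(f, H) = 1 + 3*((H + f) + H) = 1 + 3*(f + 2*H) = 1 + (3*f + 6*H) = 1 + 3*f + 6*H)
(p(8) + b)*j(-11, -12) = (-1/6*8**2 + 179)*(1 + 3*(-11) + 6*(-12)) = (-1/6*64 + 179)*(1 - 33 - 72) = (-32/3 + 179)*(-104) = (505/3)*(-104) = -52520/3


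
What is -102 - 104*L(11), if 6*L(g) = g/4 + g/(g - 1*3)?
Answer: -347/2 ≈ -173.50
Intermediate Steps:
L(g) = g/24 + g/(6*(-3 + g)) (L(g) = (g/4 + g/(g - 1*3))/6 = (g*(¼) + g/(g - 3))/6 = (g/4 + g/(-3 + g))/6 = g/24 + g/(6*(-3 + g)))
-102 - 104*L(11) = -102 - 13*11*(1 + 11)/(3*(-3 + 11)) = -102 - 13*11*12/(3*8) = -102 - 104*11/16 = -102 - 143/2 = -347/2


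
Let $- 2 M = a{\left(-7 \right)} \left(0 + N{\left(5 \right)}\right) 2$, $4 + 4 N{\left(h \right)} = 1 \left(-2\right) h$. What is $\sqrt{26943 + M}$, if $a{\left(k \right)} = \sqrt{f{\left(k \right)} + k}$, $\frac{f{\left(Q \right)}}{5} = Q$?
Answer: $\frac{\sqrt{107772 + 14 i \sqrt{42}}}{2} \approx 164.14 + 0.069094 i$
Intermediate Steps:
$N{\left(h \right)} = -1 - \frac{h}{2}$ ($N{\left(h \right)} = -1 + \frac{1 \left(-2\right) h}{4} = -1 + \frac{\left(-2\right) h}{4} = -1 - \frac{h}{2}$)
$f{\left(Q \right)} = 5 Q$
$a{\left(k \right)} = \sqrt{6} \sqrt{k}$ ($a{\left(k \right)} = \sqrt{5 k + k} = \sqrt{6 k} = \sqrt{6} \sqrt{k}$)
$M = \frac{7 i \sqrt{42}}{2}$ ($M = - \frac{\sqrt{6} \sqrt{-7} \left(0 - \frac{7}{2}\right) 2}{2} = - \frac{\sqrt{6} i \sqrt{7} \left(0 - \frac{7}{2}\right) 2}{2} = - \frac{i \sqrt{42} \left(0 - \frac{7}{2}\right) 2}{2} = - \frac{i \sqrt{42} \left(\left(- \frac{7}{2}\right) 2\right)}{2} = - \frac{i \sqrt{42} \left(-7\right)}{2} = - \frac{\left(-7\right) i \sqrt{42}}{2} = \frac{7 i \sqrt{42}}{2} \approx 22.683 i$)
$\sqrt{26943 + M} = \sqrt{26943 + \frac{7 i \sqrt{42}}{2}}$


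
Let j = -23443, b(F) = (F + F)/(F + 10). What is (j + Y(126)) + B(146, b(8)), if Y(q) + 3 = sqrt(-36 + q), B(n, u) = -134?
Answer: -23580 + 3*sqrt(10) ≈ -23571.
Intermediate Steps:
b(F) = 2*F/(10 + F) (b(F) = (2*F)/(10 + F) = 2*F/(10 + F))
Y(q) = -3 + sqrt(-36 + q)
(j + Y(126)) + B(146, b(8)) = (-23443 + (-3 + sqrt(-36 + 126))) - 134 = (-23443 + (-3 + sqrt(90))) - 134 = (-23443 + (-3 + 3*sqrt(10))) - 134 = (-23446 + 3*sqrt(10)) - 134 = -23580 + 3*sqrt(10)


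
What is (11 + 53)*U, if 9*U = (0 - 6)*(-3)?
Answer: 128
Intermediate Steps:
U = 2 (U = ((0 - 6)*(-3))/9 = (-6*(-3))/9 = (⅑)*18 = 2)
(11 + 53)*U = (11 + 53)*2 = 64*2 = 128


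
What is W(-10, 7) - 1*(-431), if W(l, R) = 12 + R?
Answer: 450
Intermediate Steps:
W(-10, 7) - 1*(-431) = (12 + 7) - 1*(-431) = 19 + 431 = 450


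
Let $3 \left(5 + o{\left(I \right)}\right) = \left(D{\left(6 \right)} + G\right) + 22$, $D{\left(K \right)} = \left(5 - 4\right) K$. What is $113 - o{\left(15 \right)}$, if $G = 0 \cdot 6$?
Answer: $\frac{326}{3} \approx 108.67$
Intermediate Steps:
$G = 0$
$D{\left(K \right)} = K$ ($D{\left(K \right)} = 1 K = K$)
$o{\left(I \right)} = \frac{13}{3}$ ($o{\left(I \right)} = -5 + \frac{\left(6 + 0\right) + 22}{3} = -5 + \frac{6 + 22}{3} = -5 + \frac{1}{3} \cdot 28 = -5 + \frac{28}{3} = \frac{13}{3}$)
$113 - o{\left(15 \right)} = 113 - \frac{13}{3} = \frac{326}{3}$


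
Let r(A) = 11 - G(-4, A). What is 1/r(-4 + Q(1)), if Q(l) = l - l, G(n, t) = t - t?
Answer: 1/11 ≈ 0.090909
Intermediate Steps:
G(n, t) = 0
Q(l) = 0
r(A) = 11 (r(A) = 11 - 1*0 = 11 + 0 = 11)
1/r(-4 + Q(1)) = 1/11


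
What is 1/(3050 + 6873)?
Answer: 1/9923 ≈ 0.00010078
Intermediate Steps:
1/(3050 + 6873) = 1/9923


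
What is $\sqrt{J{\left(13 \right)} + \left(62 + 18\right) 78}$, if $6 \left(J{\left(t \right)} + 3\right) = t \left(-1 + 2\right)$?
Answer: $\frac{\sqrt{224610}}{6} \approx 78.988$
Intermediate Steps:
$J{\left(t \right)} = -3 + \frac{t}{6}$ ($J{\left(t \right)} = -3 + \frac{t \left(-1 + 2\right)}{6} = -3 + \frac{t 1}{6} = -3 + \frac{t}{6}$)
$\sqrt{J{\left(13 \right)} + \left(62 + 18\right) 78} = \sqrt{\left(-3 + \frac{1}{6} \cdot 13\right) + \left(62 + 18\right) 78} = \sqrt{\left(-3 + \frac{13}{6}\right) + 80 \cdot 78} = \sqrt{- \frac{5}{6} + 6240} = \sqrt{\frac{37435}{6}} = \frac{\sqrt{224610}}{6}$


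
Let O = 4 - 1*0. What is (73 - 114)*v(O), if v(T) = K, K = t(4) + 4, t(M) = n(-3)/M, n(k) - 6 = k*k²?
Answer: 205/4 ≈ 51.250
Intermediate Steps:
n(k) = 6 + k³ (n(k) = 6 + k*k² = 6 + k³)
t(M) = -21/M (t(M) = (6 + (-3)³)/M = (6 - 27)/M = -21/M)
O = 4 (O = 4 + 0 = 4)
K = -5/4 (K = -21/4 + 4 = -5/4 ≈ -1.2500)
v(T) = -5/4
(73 - 114)*v(O) = (73 - 114)*(-5/4) = -41*(-5/4) = 205/4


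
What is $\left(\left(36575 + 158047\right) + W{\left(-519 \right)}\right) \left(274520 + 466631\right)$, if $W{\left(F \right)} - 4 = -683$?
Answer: $143741048393$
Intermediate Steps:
$W{\left(F \right)} = -679$ ($W{\left(F \right)} = 4 - 683 = -679$)
$\left(\left(36575 + 158047\right) + W{\left(-519 \right)}\right) \left(274520 + 466631\right) = \left(\left(36575 + 158047\right) - 679\right) \left(274520 + 466631\right) = \left(194622 - 679\right) 741151 = 193943 \cdot 741151 = 143741048393$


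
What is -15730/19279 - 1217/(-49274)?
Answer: -57816729/73073342 ≈ -0.79121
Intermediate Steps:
-15730/19279 - 1217/(-49274) = -15730*1/19279 - 1217*(-1/49274) = -1210/1483 + 1217/49274 = -57816729/73073342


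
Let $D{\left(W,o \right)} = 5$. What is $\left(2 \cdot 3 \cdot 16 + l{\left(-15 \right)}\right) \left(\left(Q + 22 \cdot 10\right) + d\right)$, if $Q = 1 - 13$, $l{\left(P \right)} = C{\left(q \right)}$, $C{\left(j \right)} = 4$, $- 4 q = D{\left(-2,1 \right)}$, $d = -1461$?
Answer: $-125300$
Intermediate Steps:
$q = - \frac{5}{4}$ ($q = \left(- \frac{1}{4}\right) 5 = - \frac{5}{4} \approx -1.25$)
$l{\left(P \right)} = 4$
$Q = -12$
$\left(2 \cdot 3 \cdot 16 + l{\left(-15 \right)}\right) \left(\left(Q + 22 \cdot 10\right) + d\right) = \left(2 \cdot 3 \cdot 16 + 4\right) \left(\left(-12 + 22 \cdot 10\right) - 1461\right) = \left(6 \cdot 16 + 4\right) \left(\left(-12 + 220\right) - 1461\right) = \left(96 + 4\right) \left(208 - 1461\right) = 100 \left(-1253\right) = -125300$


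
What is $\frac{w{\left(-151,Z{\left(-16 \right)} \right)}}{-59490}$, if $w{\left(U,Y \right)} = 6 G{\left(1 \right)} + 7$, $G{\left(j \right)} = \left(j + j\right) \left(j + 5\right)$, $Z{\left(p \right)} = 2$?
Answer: $- \frac{79}{59490} \approx -0.001328$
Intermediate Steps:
$G{\left(j \right)} = 2 j \left(5 + j\right)$
$w{\left(U,Y \right)} = 79$ ($w{\left(U,Y \right)} = 6 \cdot 2 \cdot 1 \left(5 + 1\right) + 7 = 6 \cdot 2 \cdot 1 \cdot 6 + 7 = 6 \cdot 12 + 7 = 72 + 7 = 79$)
$\frac{w{\left(-151,Z{\left(-16 \right)} \right)}}{-59490} = \frac{79}{-59490} = 79 \left(- \frac{1}{59490}\right) = - \frac{79}{59490}$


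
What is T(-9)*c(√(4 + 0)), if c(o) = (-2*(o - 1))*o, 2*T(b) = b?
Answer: 18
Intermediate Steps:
T(b) = b/2
c(o) = o*(2 - 2*o) (c(o) = (-2*(-1 + o))*o = (2 - 2*o)*o = o*(2 - 2*o))
T(-9)*c(√(4 + 0)) = ((½)*(-9))*(2*√(4 + 0)*(1 - √(4 + 0))) = -9*√4*(1 - √4) = -9*2*(1 - 1*2) = -9*2*(1 - 2) = -9*2*(-1) = -9/2*(-4) = 18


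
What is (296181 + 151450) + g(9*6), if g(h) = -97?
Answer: 447534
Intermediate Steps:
(296181 + 151450) + g(9*6) = (296181 + 151450) - 97 = 447631 - 97 = 447534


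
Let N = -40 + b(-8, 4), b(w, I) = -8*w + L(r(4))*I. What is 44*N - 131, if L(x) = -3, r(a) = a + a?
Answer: 397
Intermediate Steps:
r(a) = 2*a
b(w, I) = -8*w - 3*I
N = 12 (N = -40 + (-8*(-8) - 3*4) = -40 + (64 - 12) = -40 + 52 = 12)
44*N - 131 = 44*12 - 131 = 528 - 131 = 397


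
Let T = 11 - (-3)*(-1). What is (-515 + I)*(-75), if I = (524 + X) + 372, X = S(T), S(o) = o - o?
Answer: -28575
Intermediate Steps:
T = 8 (T = 11 - 1*3 = 11 - 3 = 8)
S(o) = 0
X = 0
I = 896 (I = (524 + 0) + 372 = 524 + 372 = 896)
(-515 + I)*(-75) = (-515 + 896)*(-75) = 381*(-75) = -28575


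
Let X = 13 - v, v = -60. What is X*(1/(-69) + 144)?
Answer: 725255/69 ≈ 10511.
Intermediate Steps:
X = 73 (X = 13 - 1*(-60) = 13 + 60 = 73)
X*(1/(-69) + 144) = 73*(1/(-69) + 144) = 73*(-1/69 + 144) = 73*(9935/69) = 725255/69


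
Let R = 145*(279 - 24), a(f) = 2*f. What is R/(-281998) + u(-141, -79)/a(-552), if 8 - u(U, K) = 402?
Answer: 17571703/77831448 ≈ 0.22577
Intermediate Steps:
u(U, K) = -394 (u(U, K) = 8 - 1*402 = 8 - 402 = -394)
R = 36975 (R = 145*255 = 36975)
R/(-281998) + u(-141, -79)/a(-552) = 36975/(-281998) - 394/(2*(-552)) = 36975*(-1/281998) - 394/(-1104) = -36975/281998 - 394*(-1/1104) = -36975/281998 + 197/552 = 17571703/77831448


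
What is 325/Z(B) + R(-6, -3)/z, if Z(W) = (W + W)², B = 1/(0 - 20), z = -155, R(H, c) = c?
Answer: 5037503/155 ≈ 32500.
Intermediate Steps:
B = -1/20 (B = 1/(-20) = -1/20 ≈ -0.050000)
Z(W) = 4*W² (Z(W) = (2*W)² = 4*W²)
325/Z(B) + R(-6, -3)/z = 325/((4*(-1/20)²)) - 3/(-155) = 325/((4*(1/400))) - 3*(-1/155) = 325/(1/100) + 3/155 = 325*100 + 3/155 = 32500 + 3/155 = 5037503/155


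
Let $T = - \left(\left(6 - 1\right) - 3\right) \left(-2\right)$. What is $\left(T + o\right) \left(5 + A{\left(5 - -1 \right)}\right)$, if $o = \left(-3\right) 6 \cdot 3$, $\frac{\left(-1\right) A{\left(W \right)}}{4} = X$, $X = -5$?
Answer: $-1250$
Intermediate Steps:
$A{\left(W \right)} = 20$ ($A{\left(W \right)} = \left(-4\right) \left(-5\right) = 20$)
$o = -54$ ($o = \left(-18\right) 3 = -54$)
$T = 4$ ($T = - \left(5 - 3\right) \left(-2\right) = - 2 \left(-2\right) = \left(-1\right) \left(-4\right) = 4$)
$\left(T + o\right) \left(5 + A{\left(5 - -1 \right)}\right) = \left(4 - 54\right) \left(5 + 20\right) = \left(-50\right) 25 = -1250$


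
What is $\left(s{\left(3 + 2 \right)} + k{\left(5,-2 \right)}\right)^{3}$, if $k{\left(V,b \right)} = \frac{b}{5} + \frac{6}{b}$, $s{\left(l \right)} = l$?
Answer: $\frac{512}{125} \approx 4.096$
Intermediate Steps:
$k{\left(V,b \right)} = \frac{6}{b} + \frac{b}{5}$ ($k{\left(V,b \right)} = b \frac{1}{5} + \frac{6}{b} = \frac{b}{5} + \frac{6}{b} = \frac{6}{b} + \frac{b}{5}$)
$\left(s{\left(3 + 2 \right)} + k{\left(5,-2 \right)}\right)^{3} = \left(\left(3 + 2\right) + \left(\frac{6}{-2} + \frac{1}{5} \left(-2\right)\right)\right)^{3} = \left(5 + \left(6 \left(- \frac{1}{2}\right) - \frac{2}{5}\right)\right)^{3} = \left(5 - \frac{17}{5}\right)^{3} = \left(\frac{8}{5}\right)^{3} = \frac{512}{125}$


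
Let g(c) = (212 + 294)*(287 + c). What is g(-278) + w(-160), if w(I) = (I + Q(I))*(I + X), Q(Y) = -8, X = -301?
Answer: 82002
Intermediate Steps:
w(I) = (-301 + I)*(-8 + I) (w(I) = (I - 8)*(I - 301) = (-8 + I)*(-301 + I) = (-301 + I)*(-8 + I))
g(c) = 145222 + 506*c (g(c) = 506*(287 + c) = 145222 + 506*c)
g(-278) + w(-160) = (145222 + 506*(-278)) + (2408 + (-160)**2 - 309*(-160)) = (145222 - 140668) + (2408 + 25600 + 49440) = 4554 + 77448 = 82002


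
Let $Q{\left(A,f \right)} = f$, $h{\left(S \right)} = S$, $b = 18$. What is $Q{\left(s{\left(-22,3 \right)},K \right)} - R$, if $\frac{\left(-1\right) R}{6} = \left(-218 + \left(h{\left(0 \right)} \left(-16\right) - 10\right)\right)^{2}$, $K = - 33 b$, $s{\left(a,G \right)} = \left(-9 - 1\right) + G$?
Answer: $311310$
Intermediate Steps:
$s{\left(a,G \right)} = -10 + G$
$K = -594$ ($K = \left(-33\right) 18 = -594$)
$R = -311904$ ($R = - 6 \left(-218 + \left(0 \left(-16\right) - 10\right)\right)^{2} = - 6 \left(-218 + \left(0 - 10\right)\right)^{2} = - 6 \left(-218 - 10\right)^{2} = - 6 \left(-228\right)^{2} = \left(-6\right) 51984 = -311904$)
$Q{\left(s{\left(-22,3 \right)},K \right)} - R = -594 - -311904 = -594 + 311904 = 311310$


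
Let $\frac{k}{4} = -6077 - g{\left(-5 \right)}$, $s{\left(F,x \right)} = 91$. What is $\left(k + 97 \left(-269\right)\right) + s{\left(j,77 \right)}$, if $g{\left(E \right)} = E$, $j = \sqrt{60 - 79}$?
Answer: $-50290$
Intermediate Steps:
$j = i \sqrt{19}$ ($j = \sqrt{-19} = i \sqrt{19} \approx 4.3589 i$)
$k = -24288$ ($k = 4 \left(-6077 - -5\right) = 4 \left(-6077 + 5\right) = 4 \left(-6072\right) = -24288$)
$\left(k + 97 \left(-269\right)\right) + s{\left(j,77 \right)} = \left(-24288 + 97 \left(-269\right)\right) + 91 = \left(-24288 - 26093\right) + 91 = -50381 + 91 = -50290$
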